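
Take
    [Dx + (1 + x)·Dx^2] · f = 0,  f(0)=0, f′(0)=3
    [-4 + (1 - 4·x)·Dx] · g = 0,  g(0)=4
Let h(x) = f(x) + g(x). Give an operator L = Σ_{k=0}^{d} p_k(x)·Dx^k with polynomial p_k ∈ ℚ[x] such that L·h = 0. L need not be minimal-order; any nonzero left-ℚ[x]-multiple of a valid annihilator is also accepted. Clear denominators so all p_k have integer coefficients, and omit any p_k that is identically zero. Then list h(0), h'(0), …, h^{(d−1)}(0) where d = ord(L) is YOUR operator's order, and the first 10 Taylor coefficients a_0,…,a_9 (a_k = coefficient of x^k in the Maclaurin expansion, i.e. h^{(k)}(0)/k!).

f: a_k = 0, 3, -3/2, 1, -3/4, 3/5, -1/2, 3/7, -3/8, 1/3, …
g: a_k = 4, 16, 64, 256, 1024, 4096, 16384, 65536, 262144, 1048576, …
f+g: L₀ = lclm(L_f,L_g), ord ≤ 2+1.
L = (-112 - 32·x)·Dx + (-94 - 208·x - 64·x^2)·Dx^2 + (9 - 23·x - 48·x^2 - 16·x^3)·Dx^3  (order 3).
h: a_k = 4, 19, 125/2, 257, 4093/4, 20483/5, 32767/2, 458755/7, 2097149/8, 3145729/3, …
ICs: h(0) = 4, h′(0) = 19, h′′(0) = 125.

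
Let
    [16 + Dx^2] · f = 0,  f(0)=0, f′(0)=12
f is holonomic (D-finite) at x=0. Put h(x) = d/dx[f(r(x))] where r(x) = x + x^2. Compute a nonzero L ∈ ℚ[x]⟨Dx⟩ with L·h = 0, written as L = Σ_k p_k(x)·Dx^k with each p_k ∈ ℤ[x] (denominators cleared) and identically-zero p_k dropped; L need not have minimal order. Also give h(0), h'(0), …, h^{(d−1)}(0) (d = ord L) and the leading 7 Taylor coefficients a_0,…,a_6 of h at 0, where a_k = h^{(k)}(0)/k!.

L = (28 + 128·x + 384·x^2 + 512·x^3 + 256·x^4) + (-6 - 12·x)·Dx + (1 + 4·x + 4·x^2)·Dx^2  (order 2).
h: a_k = 12, 24, -96, -384, -352, 576, 25856/15, …
ICs: h(0) = 12, h′(0) = 24.

f: a_k = 0, 12, 0, -32, 0, 128/5, 0, …
Substitute x→r, Dx→(1/r')Dx; clear ⇒ L₀.
h₀' ⇒ L via d/dx closure of L₀.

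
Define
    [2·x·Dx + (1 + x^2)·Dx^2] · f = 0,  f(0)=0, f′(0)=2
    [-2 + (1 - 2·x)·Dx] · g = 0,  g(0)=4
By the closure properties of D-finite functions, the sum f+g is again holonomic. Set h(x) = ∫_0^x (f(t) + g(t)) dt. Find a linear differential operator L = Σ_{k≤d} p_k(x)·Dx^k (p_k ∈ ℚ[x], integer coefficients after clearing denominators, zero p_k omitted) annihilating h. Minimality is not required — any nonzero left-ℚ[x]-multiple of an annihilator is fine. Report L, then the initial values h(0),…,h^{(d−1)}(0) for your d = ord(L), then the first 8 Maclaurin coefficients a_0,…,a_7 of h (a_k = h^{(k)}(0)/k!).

f: a_k = 0, 2, 0, -2/3, 0, 2/5, 0, -2/7, …
g: a_k = 4, 8, 16, 32, 64, 128, 256, 512, …
Sum ⇒ L₀ = lclm(L_f,L_g) in ℚ(x)⟨Dx⟩.
∫: right-multiply L₀ by Dx.
L = (4 - 32·x - 12·x^2)·Dx^2 + (-13 + 4·x - 25·x^2 - 12·x^3)·Dx^3 + (2 - 3·x - 3·x^3 - 2·x^4)·Dx^4  (order 4).
h: a_k = 0, 4, 5, 16/3, 47/6, 64/5, 107/5, 256/7, …
ICs: h(0) = 0, h′(0) = 4, h′′(0) = 10, h′′′(0) = 32.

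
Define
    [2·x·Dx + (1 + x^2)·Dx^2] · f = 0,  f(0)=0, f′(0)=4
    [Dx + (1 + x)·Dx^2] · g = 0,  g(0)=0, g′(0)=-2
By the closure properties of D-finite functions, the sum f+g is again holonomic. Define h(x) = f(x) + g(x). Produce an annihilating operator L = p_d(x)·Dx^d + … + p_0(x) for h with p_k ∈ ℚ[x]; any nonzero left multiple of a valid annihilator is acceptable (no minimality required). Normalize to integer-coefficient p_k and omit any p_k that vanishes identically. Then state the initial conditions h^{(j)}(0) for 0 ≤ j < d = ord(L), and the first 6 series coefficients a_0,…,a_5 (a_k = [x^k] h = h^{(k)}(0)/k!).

L = (-2 - 6·x + 6·x^2 + 2·x^3)·Dx + (-4 - 4·x + 12·x^3 + 4·x^4)·Dx^2 + (-1 + x + 2·x^2 + 2·x^3 + 3·x^4 + x^5)·Dx^3  (order 3).
h: a_k = 0, 2, 1, -2, 1/2, 2/5, …
ICs: h(0) = 0, h′(0) = 2, h′′(0) = 2.

f: a_k = 0, 4, 0, -4/3, 0, 4/5, …
g: a_k = 0, -2, 1, -2/3, 1/2, -2/5, …
L₀ := lclm(L_f,L_g); ord L₀ ≤ 2+2.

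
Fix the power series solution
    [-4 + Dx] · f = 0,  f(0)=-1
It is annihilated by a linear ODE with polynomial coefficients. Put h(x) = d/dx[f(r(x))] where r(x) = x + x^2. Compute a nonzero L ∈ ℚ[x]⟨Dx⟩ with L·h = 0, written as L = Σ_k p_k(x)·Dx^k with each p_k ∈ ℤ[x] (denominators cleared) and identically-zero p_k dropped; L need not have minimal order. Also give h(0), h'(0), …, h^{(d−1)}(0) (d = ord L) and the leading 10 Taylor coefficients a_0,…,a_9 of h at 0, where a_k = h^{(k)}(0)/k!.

L = (6 + 16·x + 16·x^2) + (-1 - 2·x)·Dx  (order 1).
h: a_k = -4, -24, -80, -608/3, -416, -11072/15, -52096/45, -11520/7, -675968/315, -7369472/2835, …
ICs: h(0) = -4.

f: a_k = -1, -4, -8, -32/3, -32/3, -128/15, -256/45, -1024/315, -512/315, -2048/2835, …
Change of var in L_f (x↦r) gives L₀.
h=h₀': d/dx-closure on L₀ ⇒ L.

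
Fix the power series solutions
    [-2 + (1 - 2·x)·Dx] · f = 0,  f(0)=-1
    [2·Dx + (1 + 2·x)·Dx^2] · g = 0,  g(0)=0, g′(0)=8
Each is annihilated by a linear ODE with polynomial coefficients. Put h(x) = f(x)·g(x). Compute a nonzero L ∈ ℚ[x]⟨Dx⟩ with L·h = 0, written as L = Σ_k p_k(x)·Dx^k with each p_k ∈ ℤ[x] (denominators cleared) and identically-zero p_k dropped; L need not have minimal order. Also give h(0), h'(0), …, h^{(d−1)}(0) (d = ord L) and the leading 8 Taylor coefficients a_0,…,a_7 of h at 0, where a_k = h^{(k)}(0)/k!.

L = 4 + (2 + 12·x)·Dx + (-1 + 4·x^2)·Dx^2  (order 2).
h: a_k = 0, -8, -8, -80/3, -112/3, -1504/15, -2368/15, -40832/105, …
ICs: h(0) = 0, h′(0) = -8.

f: a_k = -1, -2, -4, -8, -16, -32, -64, -128, …
g: a_k = 0, 8, -8, 32/3, -16, 128/5, -128/3, 512/7, …
L₀ := L_f ⊗_s L_g (sym. prod.), ord ≤ 2.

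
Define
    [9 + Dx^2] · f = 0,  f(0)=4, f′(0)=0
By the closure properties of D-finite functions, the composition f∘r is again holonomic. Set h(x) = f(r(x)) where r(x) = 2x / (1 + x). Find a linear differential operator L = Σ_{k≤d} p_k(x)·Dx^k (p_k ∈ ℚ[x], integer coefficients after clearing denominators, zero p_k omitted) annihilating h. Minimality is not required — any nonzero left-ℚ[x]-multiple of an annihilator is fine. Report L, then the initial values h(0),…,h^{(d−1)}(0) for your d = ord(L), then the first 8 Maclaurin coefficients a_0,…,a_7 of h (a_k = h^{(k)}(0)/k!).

f: a_k = 4, 0, -18, 0, 27/2, 0, -81/20, 0, …
L₀ from L_f via x↦r, Dx↦r'^{-1}Dx.
L = 36 + (2 + 6·x + 6·x^2 + 2·x^3)·Dx + (1 + 4·x + 6·x^2 + 4·x^3 + x^4)·Dx^2  (order 2).
h: a_k = 4, 0, -72, 144, 0, -576, 7704/5, -11664/5, …
ICs: h(0) = 4, h′(0) = 0.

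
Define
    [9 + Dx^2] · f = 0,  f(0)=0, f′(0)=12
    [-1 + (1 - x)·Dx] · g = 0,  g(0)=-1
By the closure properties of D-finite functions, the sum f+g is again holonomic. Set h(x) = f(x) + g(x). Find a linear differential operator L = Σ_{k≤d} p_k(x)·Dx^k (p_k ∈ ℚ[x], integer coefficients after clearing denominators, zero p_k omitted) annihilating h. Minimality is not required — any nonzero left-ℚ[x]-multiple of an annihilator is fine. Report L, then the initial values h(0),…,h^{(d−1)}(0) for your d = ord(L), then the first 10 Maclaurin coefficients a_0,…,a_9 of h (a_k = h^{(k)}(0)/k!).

f: a_k = 0, 12, 0, -18, 0, 81/10, 0, -243/140, 0, 243/1120, …
g: a_k = -1, -1, -1, -1, -1, -1, -1, -1, -1, -1, …
L₀ := lclm(L_f,L_g); ord L₀ ≤ 2+1.
L = (-135 + 162·x - 81·x^2) + (99 - 261·x + 243·x^2 - 81·x^3)·Dx + (-15 + 18·x - 9·x^2)·Dx^2 + (11 - 29·x + 27·x^2 - 9·x^3)·Dx^3  (order 3).
h: a_k = -1, 11, -1, -19, -1, 71/10, -1, -383/140, -1, -877/1120, …
ICs: h(0) = -1, h′(0) = 11, h′′(0) = -2.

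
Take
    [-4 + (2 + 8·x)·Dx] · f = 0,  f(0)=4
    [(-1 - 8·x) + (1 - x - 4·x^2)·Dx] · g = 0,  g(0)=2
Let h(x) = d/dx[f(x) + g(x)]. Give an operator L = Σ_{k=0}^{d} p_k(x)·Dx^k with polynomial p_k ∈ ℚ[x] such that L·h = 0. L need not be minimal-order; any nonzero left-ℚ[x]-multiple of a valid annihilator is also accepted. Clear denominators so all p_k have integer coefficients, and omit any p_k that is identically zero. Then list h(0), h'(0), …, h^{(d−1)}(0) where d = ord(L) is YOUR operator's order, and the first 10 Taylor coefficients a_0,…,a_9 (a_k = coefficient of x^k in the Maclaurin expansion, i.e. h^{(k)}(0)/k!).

f: a_k = 4, 8, -8, 16, -40, 112, -336, 1056, -3432, 11440, …
g: a_k = 2, 2, 10, 18, 58, 130, 362, 882, 2330, 5858, …
h₀=f+g: left-lcm gives L₀, ord ≤ 2.
h₀' ⇒ L via d/dx closure of L₀.
L = (-114 - 780·x - 2688·x^2 - 2688·x^3 - 3840·x^4) + (-21 - 420·x - 2778·x^2 - 7200·x^3 - 10272·x^4 - 11520·x^5)·Dx + (6 + 57·x + 153·x^2 + 4·x^3 - 816·x^4 - 2624·x^5 - 2560·x^6)·Dx^2  (order 2).
h: a_k = 10, 4, 102, 72, 1210, 156, 13566, -8816, 155682, -237180, …
ICs: h(0) = 10, h′(0) = 4.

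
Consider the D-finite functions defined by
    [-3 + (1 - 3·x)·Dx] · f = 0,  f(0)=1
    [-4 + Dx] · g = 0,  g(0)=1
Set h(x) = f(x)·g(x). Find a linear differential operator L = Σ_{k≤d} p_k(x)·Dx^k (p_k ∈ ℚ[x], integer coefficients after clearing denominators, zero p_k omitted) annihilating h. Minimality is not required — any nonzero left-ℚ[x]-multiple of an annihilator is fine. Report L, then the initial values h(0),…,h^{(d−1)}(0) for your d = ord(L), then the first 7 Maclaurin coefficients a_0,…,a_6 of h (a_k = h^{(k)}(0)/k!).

L = (7 - 12·x) + (-1 + 3·x)·Dx  (order 1).
h: a_k = 1, 7, 29, 293/3, 911/3, 13793/15, 124393/45, …
ICs: h(0) = 1.

f: a_k = 1, 3, 9, 27, 81, 243, 729, …
g: a_k = 1, 4, 8, 32/3, 32/3, 128/15, 256/45, …
Sym-product of L_f,L_g gives L₀ (≤ ord 1).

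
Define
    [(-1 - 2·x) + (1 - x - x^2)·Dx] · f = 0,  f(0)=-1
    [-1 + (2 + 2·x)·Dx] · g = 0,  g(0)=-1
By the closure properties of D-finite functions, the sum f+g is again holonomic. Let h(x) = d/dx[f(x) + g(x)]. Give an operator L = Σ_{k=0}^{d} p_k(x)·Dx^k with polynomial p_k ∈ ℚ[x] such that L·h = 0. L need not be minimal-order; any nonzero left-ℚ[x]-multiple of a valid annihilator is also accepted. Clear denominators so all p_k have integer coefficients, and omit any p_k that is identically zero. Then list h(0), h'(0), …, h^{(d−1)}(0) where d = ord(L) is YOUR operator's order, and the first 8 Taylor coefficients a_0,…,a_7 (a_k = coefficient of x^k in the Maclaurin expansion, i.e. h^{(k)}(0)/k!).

f: a_k = -1, -1, -2, -3, -5, -8, -13, -21, …
g: a_k = -1, -1/2, 1/8, -1/16, 5/128, -7/256, 21/1024, -33/2048, …
Sum ⇒ L₀ = lclm(L_f,L_g) in ℚ(x)⟨Dx⟩.
h=h₀': d/dx-closure on L₀ ⇒ L.
L = (-48 - 138·x - 156·x^2 - 84·x^3 - 30·x^4) + (-69 - 336·x - 615·x^2 - 576·x^3 - 321·x^4 - 90·x^5)·Dx + (18 + 42·x + 6·x^2 - 82·x^3 - 126·x^4 - 82·x^5 - 20·x^6)·Dx^2  (order 2).
h: a_k = -3/2, -15/4, -147/16, -635/32, -10275/256, -39873/512, -301287/2048, -1113683/4096, …
ICs: h(0) = -3/2, h′(0) = -15/4.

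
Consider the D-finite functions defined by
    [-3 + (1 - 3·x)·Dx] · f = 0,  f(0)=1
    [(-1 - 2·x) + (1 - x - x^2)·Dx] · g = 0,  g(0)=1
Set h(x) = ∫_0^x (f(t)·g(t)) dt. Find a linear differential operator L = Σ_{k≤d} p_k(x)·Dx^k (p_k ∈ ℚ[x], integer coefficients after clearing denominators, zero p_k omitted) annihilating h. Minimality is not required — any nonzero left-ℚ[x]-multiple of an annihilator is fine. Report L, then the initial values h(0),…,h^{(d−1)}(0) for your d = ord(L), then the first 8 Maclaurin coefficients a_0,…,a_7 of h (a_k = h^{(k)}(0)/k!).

f: a_k = 1, 3, 9, 27, 81, 243, 729, 2187, …
g: a_k = 1, 1, 2, 3, 5, 8, 13, 21, …
L₀ := L_f ⊗_s L_g (sym. prod.), ord ≤ 1.
∫: right-multiply L₀ by Dx.
L = (-4 + 4·x + 9·x^2)·Dx + (1 - 4·x + 2·x^2 + 3·x^3)·Dx^2  (order 2).
h: a_k = 0, 1, 2, 14/3, 45/4, 28, 214/3, 1297/7, …
ICs: h(0) = 0, h′(0) = 1.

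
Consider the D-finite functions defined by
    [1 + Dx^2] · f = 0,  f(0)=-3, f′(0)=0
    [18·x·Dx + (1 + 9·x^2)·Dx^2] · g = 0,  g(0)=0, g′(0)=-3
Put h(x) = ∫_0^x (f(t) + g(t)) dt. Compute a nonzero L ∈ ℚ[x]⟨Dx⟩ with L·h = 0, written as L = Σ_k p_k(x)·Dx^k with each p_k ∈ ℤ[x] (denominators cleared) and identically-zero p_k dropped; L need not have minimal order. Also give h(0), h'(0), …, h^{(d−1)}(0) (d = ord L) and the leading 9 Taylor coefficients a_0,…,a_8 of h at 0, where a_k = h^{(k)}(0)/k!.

L = (-1926·x + 17820·x^3 + 1458·x^5)·Dx^2 + (-17 + 351·x^2 + 4617·x^4 + 729·x^6)·Dx^3 + (-1926·x + 17820·x^3 + 1458·x^5)·Dx^4 + (-17 + 351·x^2 + 4617·x^4 + 729·x^6)·Dx^5  (order 5).
h: a_k = 0, -3, -3/2, 1/2, 9/4, -1/40, -81/10, 1/1680, 2187/56, …
ICs: h(0) = 0, h′(0) = -3, h′′(0) = -3, h′′′(0) = 3, h′′′′(0) = 54.

f: a_k = -3, 0, 3/2, 0, -1/8, 0, 1/240, 0, -1/13440, …
g: a_k = 0, -3, 0, 9, 0, -243/5, 0, 2187/7, 0, …
Sum ⇒ L₀ = lclm(L_f,L_g) in ℚ(x)⟨Dx⟩.
h=∫₀ˣh₀: take L = L₀·Dx.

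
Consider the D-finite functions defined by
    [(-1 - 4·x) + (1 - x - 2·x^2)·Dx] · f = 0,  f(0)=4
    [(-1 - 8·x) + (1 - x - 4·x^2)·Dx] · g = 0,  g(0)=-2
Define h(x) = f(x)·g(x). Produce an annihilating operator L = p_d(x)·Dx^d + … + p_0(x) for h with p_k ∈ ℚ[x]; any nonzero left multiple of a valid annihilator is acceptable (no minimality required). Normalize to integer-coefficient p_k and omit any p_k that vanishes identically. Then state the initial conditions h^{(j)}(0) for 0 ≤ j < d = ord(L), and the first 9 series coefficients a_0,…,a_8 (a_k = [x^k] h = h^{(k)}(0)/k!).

f: a_k = 4, 4, 12, 20, 44, 84, 172, 340, 684, …
g: a_k = -2, -2, -10, -18, -58, -130, -362, -882, -2330, …
h₀=f·g: eliminate ⇒ L₀, order ≤ 1·1.
L = (-2 - 10·x + 18·x^2 + 32·x^3) + (1 - 2·x - 5·x^2 + 6·x^3 + 8·x^4)·Dx  (order 1).
h: a_k = -8, -16, -72, -176, -552, -1424, -3976, -10352, -27624, …
ICs: h(0) = -8.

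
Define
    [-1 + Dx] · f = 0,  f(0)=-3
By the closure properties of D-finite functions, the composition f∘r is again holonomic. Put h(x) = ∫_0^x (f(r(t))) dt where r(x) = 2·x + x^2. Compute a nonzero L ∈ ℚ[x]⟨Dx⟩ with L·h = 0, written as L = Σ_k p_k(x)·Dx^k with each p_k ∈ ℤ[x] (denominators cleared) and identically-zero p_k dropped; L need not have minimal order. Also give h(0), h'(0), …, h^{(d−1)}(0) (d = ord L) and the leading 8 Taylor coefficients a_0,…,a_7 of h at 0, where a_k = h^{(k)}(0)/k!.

f: a_k = -3, -3, -3/2, -1/2, -1/8, -1/40, -1/240, -1/1680, …
h₀=f(r): pull back L_f along r ⇒ L₀.
h=∫h₀ ⇒ L = L₀·Dx.
L = (-2 - 2·x)·Dx + Dx^2  (order 2).
h: a_k = 0, -3, -3, -3, -5/2, -19/10, -13/10, -173/210, …
ICs: h(0) = 0, h′(0) = -3.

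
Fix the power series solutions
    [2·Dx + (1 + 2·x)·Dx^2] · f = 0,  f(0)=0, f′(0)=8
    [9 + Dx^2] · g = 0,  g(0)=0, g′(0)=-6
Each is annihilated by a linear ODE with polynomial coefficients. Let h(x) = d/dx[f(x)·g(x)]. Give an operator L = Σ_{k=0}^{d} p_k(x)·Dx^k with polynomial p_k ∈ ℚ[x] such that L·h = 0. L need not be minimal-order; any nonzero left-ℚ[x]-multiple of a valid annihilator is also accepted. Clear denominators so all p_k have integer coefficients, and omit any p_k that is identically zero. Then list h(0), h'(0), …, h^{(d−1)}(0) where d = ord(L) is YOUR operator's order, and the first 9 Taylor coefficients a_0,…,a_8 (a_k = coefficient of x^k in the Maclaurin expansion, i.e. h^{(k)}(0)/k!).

f: a_k = 0, 8, -8, 32/3, -16, 128/5, -128/3, 512/7, -128, …
g: a_k = 0, -6, 0, 9, 0, -81/20, 0, 243/280, 0, …
h₀=f·g: eliminate ⇒ L₀, order ≤ 2·2.
h=h₀': d/dx-closure on L₀ ⇒ L.
L = (-1890 - 5103·x + 24057·x^2 + 163296·x^3 + 344088·x^4 + 314928·x^5 + 104976·x^6) + (-297 + 1998·x + 19440·x^2 + 51840·x^3 + 58320·x^4 + 23328·x^5)·Dx + (-147 + 738·x + 11106·x^2 + 44064·x^3 + 80352·x^4 + 69984·x^5 + 23328·x^6)·Dx^2 + (-33 + 222·x + 2160·x^2 + 5760·x^3 + 6480·x^4 + 2592·x^5)·Dx^3 + (7 + 145·x + 937·x^2 + 2880·x^3 + 4680·x^4 + 3888·x^5 + 1296·x^6)·Dx^4  (order 4).
h: a_k = 0, -96, 144, 32, 120, -540, 5054/5, -13704/7, 27837/7, …
ICs: h(0) = 0, h′(0) = -96, h′′(0) = 288, h′′′(0) = 192.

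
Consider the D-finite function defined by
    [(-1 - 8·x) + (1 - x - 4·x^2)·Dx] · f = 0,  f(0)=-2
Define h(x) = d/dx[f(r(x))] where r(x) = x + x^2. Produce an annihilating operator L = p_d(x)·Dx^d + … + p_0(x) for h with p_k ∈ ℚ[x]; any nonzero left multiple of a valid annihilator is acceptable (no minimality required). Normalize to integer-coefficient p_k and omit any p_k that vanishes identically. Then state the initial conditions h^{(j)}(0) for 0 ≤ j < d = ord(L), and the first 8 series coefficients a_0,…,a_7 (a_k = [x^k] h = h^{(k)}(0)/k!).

L = (12 + 78·x + 246·x^2 + 656·x^3 + 1128·x^4 + 960·x^5 + 320·x^6) + (-1 - 9·x - 9·x^2 + 66·x^3 + 220·x^4 + 312·x^5 + 224·x^6 + 64·x^7)·Dx  (order 1).
h: a_k = -2, -24, -114, -488, -2080, -8268, -32102, -122336, …
ICs: h(0) = -2.

f: a_k = -2, -2, -10, -18, -58, -130, -362, -882, …
Change of var in L_f (x↦r) gives L₀.
Derive L from L₀ (diff closure).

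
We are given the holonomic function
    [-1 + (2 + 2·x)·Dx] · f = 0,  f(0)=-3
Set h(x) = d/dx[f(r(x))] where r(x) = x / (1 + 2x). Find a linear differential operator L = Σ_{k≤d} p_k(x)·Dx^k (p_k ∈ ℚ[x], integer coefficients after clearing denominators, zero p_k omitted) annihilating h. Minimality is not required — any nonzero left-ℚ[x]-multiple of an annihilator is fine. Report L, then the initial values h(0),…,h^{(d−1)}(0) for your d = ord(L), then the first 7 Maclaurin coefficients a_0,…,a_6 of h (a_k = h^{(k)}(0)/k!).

f: a_k = -3, -3/2, 3/8, -3/16, 15/128, -21/256, 63/1024, …
h₀=f(r): pull back L_f along r ⇒ L₀.
h=h₀': d/dx-closure on L₀ ⇒ L.
L = (-9 - 24·x) + (-2 - 10·x - 12·x^2)·Dx  (order 1).
h: a_k = -3/2, 27/4, -369/16, 2271/32, -53145/256, 302805/512, -3404205/2048, …
ICs: h(0) = -3/2.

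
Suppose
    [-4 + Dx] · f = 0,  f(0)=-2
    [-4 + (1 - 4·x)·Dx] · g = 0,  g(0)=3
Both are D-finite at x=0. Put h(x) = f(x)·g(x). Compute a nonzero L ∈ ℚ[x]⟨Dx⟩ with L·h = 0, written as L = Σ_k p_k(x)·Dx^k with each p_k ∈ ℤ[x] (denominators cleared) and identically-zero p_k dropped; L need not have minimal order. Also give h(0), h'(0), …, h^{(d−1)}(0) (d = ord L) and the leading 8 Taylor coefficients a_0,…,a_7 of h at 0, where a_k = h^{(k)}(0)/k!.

L = (8 - 16·x) + (-1 + 4·x)·Dx  (order 1).
h: a_k = -6, -48, -240, -1024, -4160, -83456/5, -1001984/15, -5611520/21, …
ICs: h(0) = -6.

f: a_k = -2, -8, -16, -64/3, -64/3, -256/15, -512/45, -2048/315, …
g: a_k = 3, 12, 48, 192, 768, 3072, 12288, 49152, …
Sym-product of L_f,L_g gives L₀ (≤ ord 1).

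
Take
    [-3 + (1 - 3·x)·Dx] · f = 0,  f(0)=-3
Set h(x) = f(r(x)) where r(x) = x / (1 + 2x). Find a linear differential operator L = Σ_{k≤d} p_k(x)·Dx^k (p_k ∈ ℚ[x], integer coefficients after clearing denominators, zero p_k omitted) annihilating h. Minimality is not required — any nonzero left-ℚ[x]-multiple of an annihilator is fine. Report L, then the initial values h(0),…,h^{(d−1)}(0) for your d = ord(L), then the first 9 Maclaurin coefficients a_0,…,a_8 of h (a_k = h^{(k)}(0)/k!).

L = 3 + (-1 - x + 2·x^2)·Dx  (order 1).
h: a_k = -3, -9, -9, -9, -9, -9, -9, -9, -9, …
ICs: h(0) = -3.

f: a_k = -3, -9, -27, -81, -243, -729, -2187, -6561, -19683, …
Substitute x→r, Dx→(1/r')Dx; clear ⇒ L₀.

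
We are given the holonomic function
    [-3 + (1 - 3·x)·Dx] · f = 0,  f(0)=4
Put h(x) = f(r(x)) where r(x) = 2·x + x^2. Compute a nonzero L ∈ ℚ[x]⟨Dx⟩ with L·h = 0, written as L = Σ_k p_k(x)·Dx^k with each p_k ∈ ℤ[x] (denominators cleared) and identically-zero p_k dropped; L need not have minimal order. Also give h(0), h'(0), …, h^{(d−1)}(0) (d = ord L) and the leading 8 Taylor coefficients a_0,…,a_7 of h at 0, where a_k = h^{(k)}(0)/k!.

L = (6 + 6·x) + (-1 + 6·x + 3·x^2)·Dx  (order 1).
h: a_k = 4, 24, 156, 1008, 6516, 42120, 272268, 1759968, …
ICs: h(0) = 4.

f: a_k = 4, 12, 36, 108, 324, 972, 2916, 8748, …
Substitute x→r, Dx→(1/r')Dx; clear ⇒ L₀.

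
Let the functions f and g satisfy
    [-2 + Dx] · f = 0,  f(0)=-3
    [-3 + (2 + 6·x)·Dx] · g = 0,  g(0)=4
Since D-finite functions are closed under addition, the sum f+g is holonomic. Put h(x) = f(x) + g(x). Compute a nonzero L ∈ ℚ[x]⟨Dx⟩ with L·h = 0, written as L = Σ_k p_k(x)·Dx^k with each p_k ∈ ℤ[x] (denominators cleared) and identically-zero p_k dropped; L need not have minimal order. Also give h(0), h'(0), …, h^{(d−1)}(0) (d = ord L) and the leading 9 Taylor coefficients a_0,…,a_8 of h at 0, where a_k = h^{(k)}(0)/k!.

f: a_k = -3, -6, -6, -4, -2, -4/5, -4/15, -8/105, -2/105, …
g: a_k = 4, 6, -9/2, 27/4, -405/32, 1701/64, -15309/256, 72171/512, -2814669/8192, …
L₀ := lclm(L_f,L_g); ord L₀ ≤ 1+1.
L = (42 + 72·x) + (-25 - 96·x - 144·x^2)·Dx + (2 + 30·x + 72·x^2)·Dx^2  (order 2).
h: a_k = 1, 0, -21/2, 11/4, -469/32, 8249/320, -230659/3840, 7573859/53760, -295556629/860160, …
ICs: h(0) = 1, h′(0) = 0.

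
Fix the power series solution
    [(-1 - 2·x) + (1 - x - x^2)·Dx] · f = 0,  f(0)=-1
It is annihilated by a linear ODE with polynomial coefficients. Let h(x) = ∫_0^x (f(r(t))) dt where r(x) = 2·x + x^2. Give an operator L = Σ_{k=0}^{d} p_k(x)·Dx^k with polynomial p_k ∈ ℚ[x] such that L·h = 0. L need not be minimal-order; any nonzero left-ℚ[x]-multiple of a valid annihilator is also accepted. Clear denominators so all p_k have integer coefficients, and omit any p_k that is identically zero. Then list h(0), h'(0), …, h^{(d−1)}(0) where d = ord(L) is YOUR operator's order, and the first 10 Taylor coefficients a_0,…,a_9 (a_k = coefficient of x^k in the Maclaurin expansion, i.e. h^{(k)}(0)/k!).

f: a_k = -1, -1, -2, -3, -5, -8, -13, -21, -34, -55, …
L₀ from L_f via x↦r, Dx↦r'^{-1}Dx.
∫: right-multiply L₀ by Dx.
L = (2 + 10·x + 12·x^2 + 4·x^3)·Dx + (-1 + 2·x + 5·x^2 + 4·x^3 + x^4)·Dx^2  (order 2).
h: a_k = 0, -1, -1, -3, -8, -118/5, -217/3, -1595/7, -733, -21557/9, …
ICs: h(0) = 0, h′(0) = -1.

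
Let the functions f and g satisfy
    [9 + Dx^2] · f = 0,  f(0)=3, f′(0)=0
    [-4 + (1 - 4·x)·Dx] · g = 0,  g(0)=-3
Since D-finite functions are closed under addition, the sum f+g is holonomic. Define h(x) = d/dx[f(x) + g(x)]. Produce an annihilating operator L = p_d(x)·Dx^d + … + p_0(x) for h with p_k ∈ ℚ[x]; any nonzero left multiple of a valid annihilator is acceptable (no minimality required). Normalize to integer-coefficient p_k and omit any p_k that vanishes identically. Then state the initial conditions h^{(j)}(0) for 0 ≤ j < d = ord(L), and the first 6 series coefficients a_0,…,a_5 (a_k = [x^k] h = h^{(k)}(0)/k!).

f: a_k = 3, 0, -27/2, 0, 81/8, 0, …
g: a_k = -3, -12, -48, -192, -768, -3072, …
L₀ := lclm(L_f,L_g); ord L₀ ≤ 2+1.
h₀' ⇒ L via d/dx closure of L₀.
L = (4824 - 1728·x + 3456·x^2) + (-315 + 1476·x - 1296·x^2 + 1728·x^3)·Dx + (536 - 192·x + 384·x^2)·Dx^2 + (-35 + 164·x - 144·x^2 + 192·x^3)·Dx^3  (order 3).
h: a_k = -12, -123, -576, -6063/2, -15360, -2949849/40, …
ICs: h(0) = -12, h′(0) = -123, h′′(0) = -1152.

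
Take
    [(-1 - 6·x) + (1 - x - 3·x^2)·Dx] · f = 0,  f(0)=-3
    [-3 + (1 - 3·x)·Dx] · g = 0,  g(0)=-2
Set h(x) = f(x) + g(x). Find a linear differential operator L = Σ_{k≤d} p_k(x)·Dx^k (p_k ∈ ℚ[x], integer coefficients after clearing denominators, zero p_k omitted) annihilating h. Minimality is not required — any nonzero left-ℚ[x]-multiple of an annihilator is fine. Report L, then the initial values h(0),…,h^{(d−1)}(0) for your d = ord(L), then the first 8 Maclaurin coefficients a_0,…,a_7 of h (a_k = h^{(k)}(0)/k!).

f: a_k = -3, -3, -12, -21, -57, -120, -291, -651, …
g: a_k = -2, -6, -18, -54, -162, -486, -1458, -4374, …
f+g: L₀ = lclm(L_f,L_g), ord ≤ 1+1.
L = (6 - 108·x + 162·x^2 - 162·x^3) + (10 - 6·x - 108·x^2 + 270·x^3 - 324·x^4)·Dx + (-2 + 14·x - 33·x^2 + 18·x^3 + 54·x^4 - 81·x^5)·Dx^2  (order 2).
h: a_k = -5, -9, -30, -75, -219, -606, -1749, -5025, …
ICs: h(0) = -5, h′(0) = -9.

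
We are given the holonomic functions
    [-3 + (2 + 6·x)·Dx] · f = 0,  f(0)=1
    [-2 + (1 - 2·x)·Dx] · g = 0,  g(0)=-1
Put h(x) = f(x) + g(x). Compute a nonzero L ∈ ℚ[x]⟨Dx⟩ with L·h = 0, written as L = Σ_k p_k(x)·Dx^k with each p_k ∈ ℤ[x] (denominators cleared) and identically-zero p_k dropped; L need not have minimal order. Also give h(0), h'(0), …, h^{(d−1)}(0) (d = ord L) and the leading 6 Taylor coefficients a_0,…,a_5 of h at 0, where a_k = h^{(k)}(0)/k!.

L = (66 + 108·x) + (-41 - 156·x - 324·x^2)·Dx + (2 + 38·x + 24·x^2 - 216·x^3)·Dx^2  (order 2).
h: a_k = 0, -1/2, -41/8, -101/16, -2453/128, -6491/256, …
ICs: h(0) = 0, h′(0) = -1/2.

f: a_k = 1, 3/2, -9/8, 27/16, -405/128, 1701/256, …
g: a_k = -1, -2, -4, -8, -16, -32, …
f+g: L₀ = lclm(L_f,L_g), ord ≤ 1+1.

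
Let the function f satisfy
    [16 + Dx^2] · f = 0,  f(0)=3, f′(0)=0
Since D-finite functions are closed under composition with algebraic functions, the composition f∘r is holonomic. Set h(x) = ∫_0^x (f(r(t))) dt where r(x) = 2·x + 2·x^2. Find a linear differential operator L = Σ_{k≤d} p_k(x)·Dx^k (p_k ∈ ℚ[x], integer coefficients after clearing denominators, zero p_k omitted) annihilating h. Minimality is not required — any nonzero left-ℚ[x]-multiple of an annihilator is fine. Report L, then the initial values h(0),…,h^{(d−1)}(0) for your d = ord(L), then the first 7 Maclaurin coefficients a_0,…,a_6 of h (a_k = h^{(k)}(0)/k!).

f: a_k = 3, 0, -24, 0, 32, 0, -256/15, …
Change of var in L_f (x↦r) gives L₀.
h=∫₀ˣh₀: take L = L₀·Dx.
L = (64 + 384·x + 768·x^2 + 512·x^3)·Dx - 2·Dx^2 + (1 + 2·x)·Dx^3  (order 3).
h: a_k = 0, 3, 0, -32, -48, 416/5, 1024/3, …
ICs: h(0) = 0, h′(0) = 3, h′′(0) = 0.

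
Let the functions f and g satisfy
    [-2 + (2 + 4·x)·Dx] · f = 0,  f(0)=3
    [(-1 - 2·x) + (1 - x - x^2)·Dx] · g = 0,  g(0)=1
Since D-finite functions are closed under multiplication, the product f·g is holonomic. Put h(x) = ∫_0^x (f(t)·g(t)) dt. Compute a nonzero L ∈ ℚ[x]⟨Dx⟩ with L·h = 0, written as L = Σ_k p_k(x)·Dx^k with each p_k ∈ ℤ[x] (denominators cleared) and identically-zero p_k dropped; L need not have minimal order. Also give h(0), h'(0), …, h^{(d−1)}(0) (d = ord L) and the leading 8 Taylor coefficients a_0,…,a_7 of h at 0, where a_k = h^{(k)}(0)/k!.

L = (2 + 3·x + 3·x^2)·Dx + (-1 - x + 3·x^2 + 2·x^3)·Dx^2  (order 2).
h: a_k = 0, 3, 3, 5/2, 15/4, 33/8, 51/8, 879/112, …
ICs: h(0) = 0, h′(0) = 3.

f: a_k = 3, 3, -3/2, 3/2, -15/8, 21/8, -63/16, 99/16, …
g: a_k = 1, 1, 2, 3, 5, 8, 13, 21, …
Sym-product of L_f,L_g gives L₀ (≤ ord 1).
h=∫₀ˣh₀: take L = L₀·Dx.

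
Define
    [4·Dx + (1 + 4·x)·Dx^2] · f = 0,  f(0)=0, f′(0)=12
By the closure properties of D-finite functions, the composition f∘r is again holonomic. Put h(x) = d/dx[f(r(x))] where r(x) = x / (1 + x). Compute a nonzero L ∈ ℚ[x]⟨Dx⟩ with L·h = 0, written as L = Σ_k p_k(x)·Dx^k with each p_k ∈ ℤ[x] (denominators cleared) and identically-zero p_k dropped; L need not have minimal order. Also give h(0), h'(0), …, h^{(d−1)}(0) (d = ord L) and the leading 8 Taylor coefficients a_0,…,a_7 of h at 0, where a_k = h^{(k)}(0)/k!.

L = (6 + 10·x) + (1 + 6·x + 5·x^2)·Dx  (order 1).
h: a_k = 12, -72, 372, -1872, 9372, -46872, 234372, -1171872, …
ICs: h(0) = 12.

f: a_k = 0, 12, -24, 64, -192, 3072/5, -2048, 49152/7, …
Substitute x→r, Dx→(1/r')Dx; clear ⇒ L₀.
Derive L from L₀ (diff closure).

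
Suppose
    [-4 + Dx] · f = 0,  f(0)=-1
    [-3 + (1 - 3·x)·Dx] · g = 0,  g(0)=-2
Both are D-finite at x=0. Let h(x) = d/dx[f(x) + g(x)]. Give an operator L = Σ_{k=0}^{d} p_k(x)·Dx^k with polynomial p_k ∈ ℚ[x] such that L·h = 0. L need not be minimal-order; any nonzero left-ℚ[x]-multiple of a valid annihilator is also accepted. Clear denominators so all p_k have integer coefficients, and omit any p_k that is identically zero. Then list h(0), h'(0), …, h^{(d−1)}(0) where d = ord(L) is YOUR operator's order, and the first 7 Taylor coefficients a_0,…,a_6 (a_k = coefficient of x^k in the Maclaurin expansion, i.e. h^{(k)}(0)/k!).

L = (60 + 144·x) + (-19 - 48·x + 72·x^2)·Dx + (1 + 3·x - 18·x^2)·Dx^2  (order 2).
h: a_k = -10, -52, -194, -2072/3, -7418/3, -131732/15, -1378834/45, …
ICs: h(0) = -10, h′(0) = -52.

f: a_k = -1, -4, -8, -32/3, -32/3, -128/15, -256/45, …
g: a_k = -2, -6, -18, -54, -162, -486, -1458, …
h₀=f+g: left-lcm gives L₀, ord ≤ 2.
Differentiate: ansatz ord ≤ ord L₀ ⇒ L.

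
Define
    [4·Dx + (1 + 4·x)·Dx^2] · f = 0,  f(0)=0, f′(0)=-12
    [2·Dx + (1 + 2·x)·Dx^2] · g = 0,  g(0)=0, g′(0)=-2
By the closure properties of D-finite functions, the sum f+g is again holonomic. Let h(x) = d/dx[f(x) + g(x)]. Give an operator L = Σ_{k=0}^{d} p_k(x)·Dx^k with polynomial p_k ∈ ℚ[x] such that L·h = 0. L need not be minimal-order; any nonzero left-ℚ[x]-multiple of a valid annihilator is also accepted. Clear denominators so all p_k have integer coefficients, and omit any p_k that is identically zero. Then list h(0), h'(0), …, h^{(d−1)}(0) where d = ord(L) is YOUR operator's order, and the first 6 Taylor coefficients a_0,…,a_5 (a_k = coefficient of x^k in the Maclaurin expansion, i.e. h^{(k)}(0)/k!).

L = 16 + (12 + 32·x)·Dx + (1 + 6·x + 8·x^2)·Dx^2  (order 2).
h: a_k = -14, 52, -200, 784, -3104, 12352, …
ICs: h(0) = -14, h′(0) = 52.

f: a_k = 0, -12, 24, -64, 192, -3072/5, …
g: a_k = 0, -2, 2, -8/3, 4, -32/5, …
f+g: L₀ = lclm(L_f,L_g), ord ≤ 2+2.
Differentiate: ansatz ord ≤ ord L₀ ⇒ L.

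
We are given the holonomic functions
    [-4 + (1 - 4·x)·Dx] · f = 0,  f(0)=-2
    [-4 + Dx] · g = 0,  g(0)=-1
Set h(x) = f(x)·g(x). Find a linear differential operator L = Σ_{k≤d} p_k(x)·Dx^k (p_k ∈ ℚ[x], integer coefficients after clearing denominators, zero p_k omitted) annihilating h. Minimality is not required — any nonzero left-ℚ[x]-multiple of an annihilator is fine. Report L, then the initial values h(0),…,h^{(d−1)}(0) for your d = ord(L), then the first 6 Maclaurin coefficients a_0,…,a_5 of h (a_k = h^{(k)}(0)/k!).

f: a_k = -2, -8, -32, -128, -512, -2048, …
g: a_k = -1, -4, -8, -32/3, -32/3, -128/15, …
f·g: L₀ = L_f ⊗_s L_g, ord ≤ 1·1.
L = (8 - 16·x) + (-1 + 4·x)·Dx  (order 1).
h: a_k = 2, 16, 80, 1024/3, 4160/3, 83456/15, …
ICs: h(0) = 2.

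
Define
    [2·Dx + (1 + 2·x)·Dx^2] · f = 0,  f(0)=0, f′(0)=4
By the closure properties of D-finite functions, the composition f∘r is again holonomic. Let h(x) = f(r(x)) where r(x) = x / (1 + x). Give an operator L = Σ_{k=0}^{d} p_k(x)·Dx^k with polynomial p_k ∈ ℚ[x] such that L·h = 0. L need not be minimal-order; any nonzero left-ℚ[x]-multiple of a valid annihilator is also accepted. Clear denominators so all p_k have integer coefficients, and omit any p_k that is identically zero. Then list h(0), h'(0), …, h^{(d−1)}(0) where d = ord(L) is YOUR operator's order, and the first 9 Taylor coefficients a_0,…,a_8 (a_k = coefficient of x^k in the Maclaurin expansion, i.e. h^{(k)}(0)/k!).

L = (4 + 6·x)·Dx + (1 + 4·x + 3·x^2)·Dx^2  (order 2).
h: a_k = 0, 4, -8, 52/3, -40, 484/5, -728/3, 4372/7, -1640, …
ICs: h(0) = 0, h′(0) = 4.

f: a_k = 0, 4, -4, 16/3, -8, 64/5, -64/3, 256/7, -64, …
Change of var in L_f (x↦r) gives L₀.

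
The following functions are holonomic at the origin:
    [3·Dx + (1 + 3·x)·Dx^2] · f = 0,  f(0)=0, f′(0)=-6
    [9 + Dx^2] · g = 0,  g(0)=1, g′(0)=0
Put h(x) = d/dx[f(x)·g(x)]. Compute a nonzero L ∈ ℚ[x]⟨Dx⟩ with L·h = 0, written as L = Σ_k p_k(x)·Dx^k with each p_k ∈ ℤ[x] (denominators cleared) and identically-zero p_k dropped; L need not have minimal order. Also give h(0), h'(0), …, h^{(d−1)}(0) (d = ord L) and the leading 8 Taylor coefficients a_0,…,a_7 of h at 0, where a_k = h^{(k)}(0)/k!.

L = (-675 - 3564·x - 10206·x^2 + 8748·x^3 + 94041·x^4 + 157464·x^5 + 78732·x^6) + (-216 - 864·x + 1620·x^2 + 14580·x^3 + 29160·x^4 + 17496·x^5)·Dx + (-84 - 396·x - 378·x^2 + 5832·x^3 + 23814·x^4 + 34992·x^5 + 17496·x^6)·Dx^2 + (-24 - 96·x + 180·x^2 + 1620·x^3 + 3240·x^4 + 1944·x^5)·Dx^3 + (-1 + 84·x^2 + 540·x^3 + 1485·x^4 + 1944·x^5 + 972·x^6)·Dx^4  (order 4).
h: a_k = -6, 18, 27, 0, -729/4, 2187/4, -67797/40, 26973/5, …
ICs: h(0) = -6, h′(0) = 18, h′′(0) = 54, h′′′(0) = 0.

f: a_k = 0, -6, 9, -18, 81/2, -486/5, 243, -4374/7, …
g: a_k = 1, 0, -9/2, 0, 27/8, 0, -81/80, 0, …
h₀=f·g: eliminate ⇒ L₀, order ≤ 2·2.
h=h₀': d/dx-closure on L₀ ⇒ L.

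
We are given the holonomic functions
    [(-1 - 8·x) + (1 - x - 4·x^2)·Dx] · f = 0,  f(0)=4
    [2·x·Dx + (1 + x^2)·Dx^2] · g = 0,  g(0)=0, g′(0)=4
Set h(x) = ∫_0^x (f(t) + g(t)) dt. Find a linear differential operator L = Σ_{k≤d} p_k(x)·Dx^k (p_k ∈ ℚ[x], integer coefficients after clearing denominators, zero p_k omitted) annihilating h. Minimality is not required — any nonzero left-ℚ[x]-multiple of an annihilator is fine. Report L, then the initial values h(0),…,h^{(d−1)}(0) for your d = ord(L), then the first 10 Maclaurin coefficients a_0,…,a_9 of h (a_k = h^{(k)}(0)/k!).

f: a_k = 4, 4, 20, 36, 116, 260, 724, 1764, 4660, 11716, …
g: a_k = 0, 4, 0, -4/3, 0, 4/5, 0, -4/7, 0, 4/9, …
L₀ := lclm(L_f,L_g); ord L₀ ≤ 1+2.
h=∫₀ˣh₀: take L = L₀·Dx.
L = (-10 + 40·x + 478·x^2 + 864·x^3 + 2496·x^4 + 384·x^6)·Dx^2 + (28 + 246·x + 316·x^2 + 1182·x^3 + 752·x^4 + 2048·x^5 + 48·x^6 + 384·x^7)·Dx^3 + (-5 - 8·x - 32·x^2 + 104·x^3 + 197·x^4 + 128·x^5 + 288·x^6 + 16·x^7 + 64·x^8)·Dx^4  (order 4).
h: a_k = 0, 4, 4, 20/3, 26/3, 116/5, 652/15, 724/7, 1543/7, 4660/9, …
ICs: h(0) = 0, h′(0) = 4, h′′(0) = 8, h′′′(0) = 40.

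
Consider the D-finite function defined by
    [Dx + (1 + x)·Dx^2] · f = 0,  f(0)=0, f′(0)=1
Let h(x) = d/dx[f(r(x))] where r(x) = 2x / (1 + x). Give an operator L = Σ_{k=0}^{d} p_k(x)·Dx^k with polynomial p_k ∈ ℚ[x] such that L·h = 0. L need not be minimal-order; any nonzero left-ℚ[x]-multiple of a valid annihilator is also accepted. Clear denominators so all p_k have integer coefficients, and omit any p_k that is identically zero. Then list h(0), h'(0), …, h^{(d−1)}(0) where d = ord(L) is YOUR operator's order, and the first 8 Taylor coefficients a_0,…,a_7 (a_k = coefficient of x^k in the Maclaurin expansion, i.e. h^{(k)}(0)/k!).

L = (4 + 6·x) + (1 + 4·x + 3·x^2)·Dx  (order 1).
h: a_k = 2, -8, 26, -80, 242, -728, 2186, -6560, …
ICs: h(0) = 2.

f: a_k = 0, 1, -1/2, 1/3, -1/4, 1/5, -1/6, 1/7, …
L₀ from L_f via x↦r, Dx↦r'^{-1}Dx.
h₀' ⇒ L via d/dx closure of L₀.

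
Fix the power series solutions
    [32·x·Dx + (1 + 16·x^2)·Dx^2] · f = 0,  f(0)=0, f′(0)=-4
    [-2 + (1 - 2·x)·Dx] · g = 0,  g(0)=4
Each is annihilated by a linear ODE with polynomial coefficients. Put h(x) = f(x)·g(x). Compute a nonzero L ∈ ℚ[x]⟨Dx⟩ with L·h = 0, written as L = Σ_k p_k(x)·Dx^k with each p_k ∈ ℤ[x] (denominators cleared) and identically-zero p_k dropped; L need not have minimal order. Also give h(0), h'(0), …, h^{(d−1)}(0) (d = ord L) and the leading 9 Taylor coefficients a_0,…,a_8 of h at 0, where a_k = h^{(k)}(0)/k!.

f: a_k = 0, -4, 0, 64/3, 0, -1024/5, 0, 16384/7, 0, …
g: a_k = 4, 8, 16, 32, 64, 128, 256, 512, 1024, …
Product ⇒ symmetric product L₀, ord ≤ 2.
L = 64·x + (4 - 32·x + 128·x^2)·Dx + (-1 + 2·x - 16·x^2 + 32·x^3)·Dx^2  (order 2).
h: a_k = 0, -16, -32, 64/3, 128/3, -11008/15, -22016/15, 674816/105, 1349632/105, …
ICs: h(0) = 0, h′(0) = -16.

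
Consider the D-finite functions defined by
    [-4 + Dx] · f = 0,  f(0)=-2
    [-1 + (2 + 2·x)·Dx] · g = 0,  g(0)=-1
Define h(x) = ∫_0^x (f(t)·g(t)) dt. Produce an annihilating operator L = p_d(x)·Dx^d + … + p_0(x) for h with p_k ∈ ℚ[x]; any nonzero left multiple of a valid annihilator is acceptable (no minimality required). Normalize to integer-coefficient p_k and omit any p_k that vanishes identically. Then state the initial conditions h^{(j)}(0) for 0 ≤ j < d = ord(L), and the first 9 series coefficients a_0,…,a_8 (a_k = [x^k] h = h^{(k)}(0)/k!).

L = (-9 - 8·x)·Dx + (2 + 2·x)·Dx^2  (order 2).
h: a_k = 0, 2, 9/2, 79/12, 683/96, 1947/320, 49553/11520, 417727/161280, 389323/286720, …
ICs: h(0) = 0, h′(0) = 2.

f: a_k = -2, -8, -16, -64/3, -64/3, -256/15, -512/45, -2048/315, -1024/315, …
g: a_k = -1, -1/2, 1/8, -1/16, 5/128, -7/256, 21/1024, -33/2048, 429/32768, …
Product ⇒ symmetric product L₀, ord ≤ 1.
∫: right-multiply L₀ by Dx.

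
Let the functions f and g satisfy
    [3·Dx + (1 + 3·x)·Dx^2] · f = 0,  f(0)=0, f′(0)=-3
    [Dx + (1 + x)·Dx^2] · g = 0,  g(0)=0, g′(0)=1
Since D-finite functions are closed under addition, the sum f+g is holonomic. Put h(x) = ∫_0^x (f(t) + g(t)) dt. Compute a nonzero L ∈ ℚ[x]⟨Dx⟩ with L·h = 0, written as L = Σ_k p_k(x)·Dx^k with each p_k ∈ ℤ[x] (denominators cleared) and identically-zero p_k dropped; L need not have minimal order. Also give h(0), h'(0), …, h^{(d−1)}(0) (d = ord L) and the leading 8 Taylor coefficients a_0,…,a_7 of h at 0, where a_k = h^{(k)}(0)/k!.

f: a_k = 0, -3, 9/2, -9, 81/4, -243/5, 243/2, -2187/7, …
g: a_k = 0, 1, -1/2, 1/3, -1/4, 1/5, -1/6, 1/7, …
f+g: L₀ = lclm(L_f,L_g), ord ≤ 2+2.
Integrate: L := L₀·Dx.
L = 6·Dx^2 + (8 + 12·x)·Dx^3 + (1 + 4·x + 3·x^2)·Dx^4  (order 4).
h: a_k = 0, 0, -1, 4/3, -13/6, 4, -121/15, 52/3, …
ICs: h(0) = 0, h′(0) = 0, h′′(0) = -2, h′′′(0) = 8.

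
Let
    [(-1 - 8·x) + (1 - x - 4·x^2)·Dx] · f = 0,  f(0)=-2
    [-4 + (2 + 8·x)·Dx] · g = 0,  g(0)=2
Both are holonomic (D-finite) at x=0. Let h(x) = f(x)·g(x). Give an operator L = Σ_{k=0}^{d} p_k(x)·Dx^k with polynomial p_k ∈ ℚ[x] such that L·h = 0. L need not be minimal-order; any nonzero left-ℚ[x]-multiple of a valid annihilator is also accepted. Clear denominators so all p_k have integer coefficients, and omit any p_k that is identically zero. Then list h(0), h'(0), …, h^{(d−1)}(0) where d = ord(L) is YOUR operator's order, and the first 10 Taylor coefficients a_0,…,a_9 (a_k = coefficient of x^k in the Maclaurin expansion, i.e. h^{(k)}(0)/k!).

L = (3 + 10·x + 24·x^2) + (-1 - 3·x + 8·x^2 + 16·x^3)·Dx  (order 1).
h: a_k = -4, -12, -20, -84, -124, -572, -732, -4076, -3572, -31316, …
ICs: h(0) = -4.

f: a_k = -2, -2, -10, -18, -58, -130, -362, -882, -2330, -5858, …
g: a_k = 2, 4, -4, 8, -20, 56, -168, 528, -1716, 5720, …
f·g: L₀ = L_f ⊗_s L_g, ord ≤ 1·1.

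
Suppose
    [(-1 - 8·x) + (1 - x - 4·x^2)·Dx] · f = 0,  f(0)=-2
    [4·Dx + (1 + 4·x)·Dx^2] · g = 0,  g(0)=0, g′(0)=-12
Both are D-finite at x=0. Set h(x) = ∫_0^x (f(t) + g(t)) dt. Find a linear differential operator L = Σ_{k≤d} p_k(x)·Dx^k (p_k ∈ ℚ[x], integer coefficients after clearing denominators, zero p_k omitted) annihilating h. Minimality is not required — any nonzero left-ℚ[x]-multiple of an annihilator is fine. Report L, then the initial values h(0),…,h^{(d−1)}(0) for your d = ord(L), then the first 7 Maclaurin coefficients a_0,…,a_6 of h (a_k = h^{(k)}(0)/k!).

f: a_k = -2, -2, -10, -18, -58, -130, -362, …
g: a_k = 0, -12, 24, -64, 192, -3072/5, 2048, …
L₀ := lclm(L_f,L_g); ord L₀ ≤ 1+2.
h=∫h₀ ⇒ L = L₀·Dx.
L = (268 + 1616·x + 5504·x^2 + 4608·x^3 + 6144·x^4)·Dx^2 + (11 + 360·x + 3008·x^2 + 7680·x^3 + 9472·x^4 + 10240·x^5)·Dx^3 + (-7 - 67·x - 154·x^2 + 136·x^3 + 928·x^4 + 2176·x^5 + 2048·x^6)·Dx^4  (order 4).
h: a_k = 0, -2, -7, 14/3, -41/2, 134/5, -1861/15, …
ICs: h(0) = 0, h′(0) = -2, h′′(0) = -14, h′′′(0) = 28.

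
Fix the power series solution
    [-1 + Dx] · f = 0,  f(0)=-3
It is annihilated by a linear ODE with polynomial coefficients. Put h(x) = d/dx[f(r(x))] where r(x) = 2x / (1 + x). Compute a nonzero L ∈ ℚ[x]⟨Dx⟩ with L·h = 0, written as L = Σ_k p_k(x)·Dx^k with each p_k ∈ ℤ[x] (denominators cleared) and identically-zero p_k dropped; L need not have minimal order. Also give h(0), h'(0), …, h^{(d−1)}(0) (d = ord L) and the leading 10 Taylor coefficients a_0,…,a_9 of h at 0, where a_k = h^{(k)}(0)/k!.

L = -2·x + (-1 - 2·x - x^2)·Dx  (order 1).
h: a_k = -6, 0, 6, -8, 6, -8/5, -10/3, 256/35, -142/15, 8992/945, …
ICs: h(0) = -6.

f: a_k = -3, -3, -3/2, -1/2, -1/8, -1/40, -1/240, -1/1680, -1/13440, -1/120960, …
h₀=f(r): pull back L_f along r ⇒ L₀.
Derive L from L₀ (diff closure).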